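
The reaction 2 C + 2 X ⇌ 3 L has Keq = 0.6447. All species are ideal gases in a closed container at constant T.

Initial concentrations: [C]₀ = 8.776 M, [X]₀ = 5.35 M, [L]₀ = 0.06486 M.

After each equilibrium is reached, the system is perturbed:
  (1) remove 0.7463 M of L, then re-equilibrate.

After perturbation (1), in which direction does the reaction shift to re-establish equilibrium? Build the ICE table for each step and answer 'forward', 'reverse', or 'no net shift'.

Direction: forward

Q₀ = 1.2377e-07 vs Keq = 0.6447 ⇒ Q<K, forward
Step 1:
                   C          X          L
  Initial      8.776       5.35    0.06486
  Change      -3.101     -3.101      4.652
  Equil        5.675      2.249      4.717
  solve Keq expr → x = 1.551; check Q = 0.6447
Then remove 0.7463 M of L.
Step 2:
                   C          X          L
  Initial      5.675      2.249      3.971
  Change     -0.2167    -0.2167     0.3251
  Equil        5.458      2.032      4.296
  solve Keq expr → x = 0.1084; check Q = 0.6447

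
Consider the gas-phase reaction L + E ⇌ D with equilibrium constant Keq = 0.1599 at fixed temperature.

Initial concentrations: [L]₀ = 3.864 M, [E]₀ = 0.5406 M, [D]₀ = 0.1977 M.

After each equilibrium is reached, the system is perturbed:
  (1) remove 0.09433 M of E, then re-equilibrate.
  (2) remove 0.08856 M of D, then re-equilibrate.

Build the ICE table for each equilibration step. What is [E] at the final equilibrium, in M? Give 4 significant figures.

Q₀ = 0.09464 vs Keq = 0.1599 ⇒ Q<K, forward
Step 1:
                  L         E         D
  I           3.864    0.5406    0.1977
  C        -0.08059  -0.08059   0.08059
  E           3.783      0.46    0.2783
  solve Keq expr → x = 0.08059; check Q = 0.1599
Then remove 0.09433 M of E.
Step 2:
                  L         E         D
  I           3.783    0.3657    0.2783
  C         0.03419   0.03419  -0.03419
  E           3.818    0.3999    0.2441
  solve Keq expr → x = -0.03419; check Q = 0.1599
Then remove 0.08856 M of D.
Step 3:
                  L         E         D
  I           3.818    0.3999    0.1555
  C        -0.05316  -0.05316   0.05316
  E           3.764    0.3467    0.2087
  solve Keq expr → x = 0.05316; check Q = 0.1599

[E]_eq = 0.3467 M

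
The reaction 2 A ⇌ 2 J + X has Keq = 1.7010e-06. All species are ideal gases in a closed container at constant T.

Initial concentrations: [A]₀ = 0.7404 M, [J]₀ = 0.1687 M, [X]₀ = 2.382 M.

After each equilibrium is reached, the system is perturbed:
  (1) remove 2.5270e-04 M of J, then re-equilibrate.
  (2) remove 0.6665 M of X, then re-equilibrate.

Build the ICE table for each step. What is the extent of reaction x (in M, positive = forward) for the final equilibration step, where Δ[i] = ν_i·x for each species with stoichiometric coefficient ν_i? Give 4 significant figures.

Q₀ = 0.1237 vs Keq = 1.7010e-06 ⇒ Q>K, reverse
Step 1:
                   A          J          X
  Initial     0.7404     0.1687      2.382
  Change      0.1679    -0.1679   -0.08396
  Equil       0.9083 7.8147e-04      2.298
  solve Keq expr → x = -0.08396; check Q = 1.7010e-06
Then remove 2.5270e-04 M of J.
Step 2:
                   A          J          X
  Initial     0.9083 5.2877e-04      2.298
  Change  -2.5246e-04 2.5246e-04 1.2623e-04
  Equil       0.9081 7.8123e-04      2.298
  solve Keq expr → x = 1.2623e-04; check Q = 1.7010e-06
Then remove 0.6665 M of X.
Step 3:
                   A          J          X
  Initial     0.9081 7.8123e-04      1.632
  Change  -1.4576e-04 1.4576e-04 7.2879e-05
  Equil       0.9079 9.2699e-04      1.632
  solve Keq expr → x = 7.2879e-05; check Q = 1.7010e-06

x = 7.2879e-05 M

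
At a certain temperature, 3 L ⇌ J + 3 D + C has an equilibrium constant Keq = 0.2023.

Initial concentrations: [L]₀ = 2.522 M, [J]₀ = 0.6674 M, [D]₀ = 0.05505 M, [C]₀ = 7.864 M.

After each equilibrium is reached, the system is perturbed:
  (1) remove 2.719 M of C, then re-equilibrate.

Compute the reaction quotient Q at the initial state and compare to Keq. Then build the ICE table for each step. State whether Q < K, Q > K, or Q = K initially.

Q₀ = 5.4584e-05; Q < K (proceeds forward)

Q₀ = 5.4584e-05 vs Keq = 0.2023 ⇒ Q<K, forward
Step 1:
                  L         J         D         C
  I           2.522    0.6674   0.05505     7.864
  C         -0.5533    0.1844    0.5533    0.1844
  E           1.969    0.8518    0.6084     8.048
  solve Keq expr → x = 0.1844; check Q = 0.2023
Then remove 2.719 M of C.
Step 2:
                  L         J         D         C
  I           1.969    0.8518    0.6084     5.329
  C        -0.06158   0.02053   0.06158   0.02053
  E           1.907    0.8724    0.6699      5.35
  solve Keq expr → x = 0.02053; check Q = 0.2023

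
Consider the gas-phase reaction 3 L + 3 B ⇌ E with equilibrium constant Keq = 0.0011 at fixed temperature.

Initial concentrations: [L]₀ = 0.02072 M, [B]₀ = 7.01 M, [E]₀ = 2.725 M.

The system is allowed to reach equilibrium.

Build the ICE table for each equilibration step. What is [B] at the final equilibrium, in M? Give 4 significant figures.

Q₀ = 889.3 vs Keq = 0.0011 ⇒ Q>K, reverse
Step 1:
                  L         B         E
  I         0.02072      7.01     2.725
  C           1.472     1.472   -0.4908
  E           1.493     8.482     2.234
  solve Keq expr → x = -0.4908; check Q = 0.0011

[B]_eq = 8.482 M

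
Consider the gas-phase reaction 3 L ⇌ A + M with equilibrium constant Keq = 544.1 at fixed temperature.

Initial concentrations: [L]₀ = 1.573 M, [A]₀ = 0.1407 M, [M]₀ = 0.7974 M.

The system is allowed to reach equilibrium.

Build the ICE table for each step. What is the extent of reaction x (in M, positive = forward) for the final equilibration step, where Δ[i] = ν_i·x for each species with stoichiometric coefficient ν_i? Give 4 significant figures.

Q₀ = 0.02883 vs Keq = 544.1 ⇒ Q<K, forward
Step 1:
                   L          A          M
  Initial      1.573     0.1407     0.7974
  Change      -1.459     0.4864     0.4864
  Equil       0.1139     0.6271      1.284
  solve Keq expr → x = 0.4864; check Q = 544.1

x = 0.4864 M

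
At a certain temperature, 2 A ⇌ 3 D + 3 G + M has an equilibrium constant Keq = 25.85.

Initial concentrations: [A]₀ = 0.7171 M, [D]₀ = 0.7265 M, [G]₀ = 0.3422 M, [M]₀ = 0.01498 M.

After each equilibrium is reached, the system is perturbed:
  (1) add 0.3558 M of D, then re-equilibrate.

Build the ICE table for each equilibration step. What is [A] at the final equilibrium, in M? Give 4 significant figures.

[A]_eq = 0.2493 M

Q₀ = 4.4761e-04 vs Keq = 25.85 ⇒ Q<K, forward
Step 1:
                   A          D          G          M
  init        0.7171     0.7265     0.3422    0.01498
  Δ           -0.505     0.7575     0.7575     0.2525
  eq          0.2121      1.484        1.1     0.2675
  solve Keq expr → x = 0.2525; check Q = 25.85
Then add 0.3558 M of D.
Step 2:
                   A          D          G          M
  init        0.2121       1.84        1.1     0.2675
  Δ          0.03725   -0.05587   -0.05587   -0.01862
  eq          0.2493      1.784      1.044     0.2489
  solve Keq expr → x = -0.01862; check Q = 25.85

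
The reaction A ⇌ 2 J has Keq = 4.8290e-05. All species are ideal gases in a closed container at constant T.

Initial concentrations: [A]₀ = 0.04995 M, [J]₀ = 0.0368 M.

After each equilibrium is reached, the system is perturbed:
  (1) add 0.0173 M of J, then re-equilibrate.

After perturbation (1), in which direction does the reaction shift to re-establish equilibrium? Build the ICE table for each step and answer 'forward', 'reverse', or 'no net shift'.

Direction: reverse

Q₀ = 0.02711 vs Keq = 4.8290e-05 ⇒ Q>K, reverse
Step 1:
                   A          J
  init       0.04995     0.0368
  Δ           0.0175     -0.035
  eq         0.06745   0.001805
  solve Keq expr → x = -0.0175; check Q = 4.8290e-05
Then add 0.0173 M of J.
Step 2:
                   A          J
  init       0.06745     0.0191
  Δ         0.008594   -0.01719
  eq         0.07604   0.001916
  solve Keq expr → x = -0.008594; check Q = 4.8290e-05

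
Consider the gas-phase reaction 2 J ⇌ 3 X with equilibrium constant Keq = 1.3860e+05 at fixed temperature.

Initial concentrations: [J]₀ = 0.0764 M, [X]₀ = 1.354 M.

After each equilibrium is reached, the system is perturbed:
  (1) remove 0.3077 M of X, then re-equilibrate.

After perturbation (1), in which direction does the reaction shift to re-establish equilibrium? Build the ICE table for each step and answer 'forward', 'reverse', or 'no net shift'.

Direction: forward

Q₀ = 425.3 vs Keq = 1.3860e+05 ⇒ Q<K, forward
Step 1:
                   J          X
  I           0.0764      1.354
  C         -0.07165     0.1075
  E         0.004746      1.461
  solve Keq expr → x = 0.03583; check Q = 1.3860e+05
Then remove 0.3077 M of X.
Step 2:
                   J          X
  I         0.004746      1.154
  C        -0.001408   0.002112
  E         0.003338      1.156
  solve Keq expr → x = 7.0386e-04; check Q = 1.3860e+05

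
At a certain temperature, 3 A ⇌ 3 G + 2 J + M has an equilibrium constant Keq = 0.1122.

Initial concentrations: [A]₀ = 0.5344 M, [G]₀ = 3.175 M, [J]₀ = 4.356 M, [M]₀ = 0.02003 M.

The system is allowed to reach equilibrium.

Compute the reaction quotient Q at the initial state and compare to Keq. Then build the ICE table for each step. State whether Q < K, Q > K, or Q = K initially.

Q₀ = 79.71 vs Keq = 0.1122 ⇒ Q>K, reverse
Step 1:
                    A           G           J           M
  init         0.5344       3.175       4.356     0.02003
  Δ           0.05996    -0.05996    -0.03998    -0.01999
  eq           0.5944       3.115       4.316  4.1840e-05
  solve Keq expr → x = -0.01999; check Q = 0.1122

Q₀ = 79.71; Q > K (proceeds reverse)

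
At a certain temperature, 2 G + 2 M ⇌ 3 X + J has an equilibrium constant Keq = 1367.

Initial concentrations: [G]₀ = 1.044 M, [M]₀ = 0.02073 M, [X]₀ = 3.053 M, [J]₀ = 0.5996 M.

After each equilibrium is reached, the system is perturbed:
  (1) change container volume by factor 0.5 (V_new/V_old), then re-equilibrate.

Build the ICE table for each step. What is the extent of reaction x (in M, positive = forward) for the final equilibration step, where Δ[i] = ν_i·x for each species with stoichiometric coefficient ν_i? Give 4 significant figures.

x = 0 M

Q₀ = 3.6429e+04 vs Keq = 1367 ⇒ Q>K, reverse
Step 1:
                  G         M         X         J
  Initial     1.044   0.02073     3.053    0.5996
  Change    0.07135   0.07135    -0.107  -0.03567
  Equil       1.115   0.09208     2.946    0.5639
  solve Keq expr → x = -0.03567; check Q = 1367
Then change container volume by factor 0.5 (V_new/V_old).
Step 2:
                  G         M         X         J
  Initial     2.231    0.1842     5.892     1.128
  Change          0         0         0         0
  Equil       2.231    0.1842     5.892     1.128
  solve Keq expr → x = 0; check Q = 1367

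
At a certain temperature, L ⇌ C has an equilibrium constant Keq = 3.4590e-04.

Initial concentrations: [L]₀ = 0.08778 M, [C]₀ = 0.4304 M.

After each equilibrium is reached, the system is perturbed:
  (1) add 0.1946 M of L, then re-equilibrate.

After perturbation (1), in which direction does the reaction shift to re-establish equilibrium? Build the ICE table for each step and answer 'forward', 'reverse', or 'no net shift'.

Direction: forward

Q₀ = 4.903 vs Keq = 3.4590e-04 ⇒ Q>K, reverse
Step 1:
                   L          C
  Initial    0.08778     0.4304
  Change      0.4302    -0.4302
  Equil        0.518 1.7918e-04
  solve Keq expr → x = -0.4302; check Q = 3.4590e-04
Then add 0.1946 M of L.
Step 2:
                   L          C
  Initial     0.7126 1.7918e-04
  Change  -6.7289e-05 6.7289e-05
  Equil       0.7125 2.4647e-04
  solve Keq expr → x = 6.7289e-05; check Q = 3.4590e-04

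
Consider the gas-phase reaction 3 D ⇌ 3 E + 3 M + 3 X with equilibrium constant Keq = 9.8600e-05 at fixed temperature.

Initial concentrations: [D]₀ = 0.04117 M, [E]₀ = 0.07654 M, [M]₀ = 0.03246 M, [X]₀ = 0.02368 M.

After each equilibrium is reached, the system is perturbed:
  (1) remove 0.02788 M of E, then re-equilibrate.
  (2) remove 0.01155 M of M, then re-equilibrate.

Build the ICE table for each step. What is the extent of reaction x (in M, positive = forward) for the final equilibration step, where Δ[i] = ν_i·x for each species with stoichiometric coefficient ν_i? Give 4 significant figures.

x = 3.1357e-04 M

Q₀ = 2.9182e-09 vs Keq = 9.8600e-05 ⇒ Q<K, forward
Step 1:
                    D           E           M           X
  init        0.04117     0.07654     0.03246     0.02368
  Δ          -0.03254     0.03254     0.03254     0.03254
  eq         0.008629      0.1091       0.065     0.05622
  solve Keq expr → x = 0.01085; check Q = 9.8600e-05
Then remove 0.02788 M of E.
Step 2:
                    D           E           M           X
  init       0.008629      0.0812       0.065     0.05622
  Δ         -0.001697    0.001697    0.001697    0.001697
  eq         0.006932      0.0829      0.0667     0.05792
  solve Keq expr → x = 5.6563e-04; check Q = 9.8600e-05
Then remove 0.01155 M of M.
Step 3:
                    D           E           M           X
  init       0.006932      0.0829     0.05515     0.05792
  Δ       -9.4071e-04  9.4071e-04  9.4071e-04  9.4071e-04
  eq         0.005991     0.08384     0.05609     0.05886
  solve Keq expr → x = 3.1357e-04; check Q = 9.8600e-05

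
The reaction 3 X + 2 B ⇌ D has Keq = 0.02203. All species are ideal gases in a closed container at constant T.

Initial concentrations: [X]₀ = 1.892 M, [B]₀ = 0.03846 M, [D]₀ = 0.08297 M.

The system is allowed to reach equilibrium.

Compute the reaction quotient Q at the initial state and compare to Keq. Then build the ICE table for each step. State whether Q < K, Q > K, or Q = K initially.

Q₀ = 8.282; Q > K (proceeds reverse)

Q₀ = 8.282 vs Keq = 0.02203 ⇒ Q>K, reverse
Step 1:
                    X           B           D
  I             1.892     0.03846     0.08297
  C            0.2264      0.1509    -0.07546
  E             2.118      0.1894    0.007511
  solve Keq expr → x = -0.07546; check Q = 0.02203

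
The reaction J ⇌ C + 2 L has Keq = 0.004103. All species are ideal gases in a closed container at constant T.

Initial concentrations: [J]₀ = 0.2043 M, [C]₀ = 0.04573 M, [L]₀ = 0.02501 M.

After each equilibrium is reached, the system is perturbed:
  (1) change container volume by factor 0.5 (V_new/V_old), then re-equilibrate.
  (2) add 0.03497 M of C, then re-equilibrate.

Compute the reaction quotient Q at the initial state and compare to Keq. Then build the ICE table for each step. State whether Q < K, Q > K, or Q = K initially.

Q₀ = 1.4001e-04; Q < K (proceeds forward)

Q₀ = 1.4001e-04 vs Keq = 0.004103 ⇒ Q<K, forward
Step 1:
                  J         C         L
  Initial    0.2043   0.04573   0.02501
  Change   -0.03421   0.03421   0.06842
  Equil      0.1701   0.07994   0.09343
  solve Keq expr → x = 0.03421; check Q = 0.004103
Then change container volume by factor 0.5 (V_new/V_old).
Step 2:
                  J         C         L
  Initial    0.3402    0.1599    0.1869
  Change    0.03725  -0.03725  -0.07449
  Equil      0.3774    0.1226    0.1124
  solve Keq expr → x = -0.03725; check Q = 0.004103
Then add 0.03497 M of C.
Step 3:
                  J         C         L
  Initial    0.3774    0.1576    0.1124
  Change   0.005394 -0.005394  -0.01079
  Equil      0.3828    0.1522    0.1016
  solve Keq expr → x = -0.005394; check Q = 0.004103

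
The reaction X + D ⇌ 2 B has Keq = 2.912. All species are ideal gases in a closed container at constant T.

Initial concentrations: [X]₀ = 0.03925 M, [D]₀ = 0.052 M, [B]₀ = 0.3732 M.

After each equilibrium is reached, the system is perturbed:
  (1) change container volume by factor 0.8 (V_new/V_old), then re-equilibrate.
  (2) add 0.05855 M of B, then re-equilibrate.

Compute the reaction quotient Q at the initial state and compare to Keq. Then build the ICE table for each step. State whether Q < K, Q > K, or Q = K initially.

Q₀ = 68.24; Q > K (proceeds reverse)

Q₀ = 68.24 vs Keq = 2.912 ⇒ Q>K, reverse
Step 1:
                  X         D         B
  Initial   0.03925     0.052    0.3732
  Change    0.07976   0.07976   -0.1595
  Equil       0.119    0.1318    0.2137
  solve Keq expr → x = -0.07976; check Q = 2.912
Then change container volume by factor 0.8 (V_new/V_old).
Step 2:
                  X         D         B
  Initial    0.1488    0.1647    0.2671
  Change          0         0         0
  Equil      0.1488    0.1647    0.2671
  solve Keq expr → x = 0; check Q = 2.912
Then add 0.05855 M of B.
Step 3:
                  X         D         B
  Initial    0.1488    0.1647    0.3257
  Change    0.01579   0.01579  -0.03158
  Equil      0.1645    0.1805    0.2941
  solve Keq expr → x = -0.01579; check Q = 2.912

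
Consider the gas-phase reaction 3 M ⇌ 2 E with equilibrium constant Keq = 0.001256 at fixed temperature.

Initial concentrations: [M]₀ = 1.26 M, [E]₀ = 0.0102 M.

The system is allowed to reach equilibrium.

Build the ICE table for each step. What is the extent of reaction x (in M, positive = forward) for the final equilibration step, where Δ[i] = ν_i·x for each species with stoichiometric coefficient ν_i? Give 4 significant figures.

Q₀ = 5.2010e-05 vs Keq = 0.001256 ⇒ Q<K, forward
Step 1:
                    M           E
  init           1.26      0.0102
  Δ          -0.05502     0.03668
  eq            1.205     0.04688
  solve Keq expr → x = 0.01834; check Q = 0.001256

x = 0.01834 M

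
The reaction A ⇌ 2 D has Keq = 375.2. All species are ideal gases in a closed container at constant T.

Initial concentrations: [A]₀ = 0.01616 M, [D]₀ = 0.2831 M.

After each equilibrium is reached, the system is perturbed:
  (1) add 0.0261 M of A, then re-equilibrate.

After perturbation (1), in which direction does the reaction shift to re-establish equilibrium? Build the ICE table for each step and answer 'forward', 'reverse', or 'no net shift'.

Direction: forward

Q₀ = 4.96 vs Keq = 375.2 ⇒ Q<K, forward
Step 1:
                   A          D
  I          0.01616     0.2831
  C          -0.0159    0.03179
  E       2.6428e-04     0.3149
  solve Keq expr → x = 0.0159; check Q = 375.2
Then add 0.0261 M of A.
Step 2:
                   A          D
  I          0.02636     0.3149
  C         -0.02601    0.05201
  E       3.5879e-04     0.3669
  solve Keq expr → x = 0.02601; check Q = 375.2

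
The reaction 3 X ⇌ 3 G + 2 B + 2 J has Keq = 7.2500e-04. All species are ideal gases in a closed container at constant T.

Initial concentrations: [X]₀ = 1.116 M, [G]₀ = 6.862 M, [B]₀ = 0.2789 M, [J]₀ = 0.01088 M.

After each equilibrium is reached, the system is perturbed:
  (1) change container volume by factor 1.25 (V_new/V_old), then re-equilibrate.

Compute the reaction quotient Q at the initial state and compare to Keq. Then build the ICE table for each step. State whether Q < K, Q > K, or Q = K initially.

Q₀ = 0.00214; Q > K (proceeds reverse)

Q₀ = 0.00214 vs Keq = 7.2500e-04 ⇒ Q>K, reverse
Step 1:
                  X         G         B         J
  I           1.116     6.862    0.2789   0.01088
  C        0.006571 -0.006571 -0.004381 -0.004381
  E           1.123     6.855    0.2745  0.006499
  solve Keq expr → x = -0.00219; check Q = 7.2500e-04
Then change container volume by factor 1.25 (V_new/V_old).
Step 2:
                  X         G         B         J
  I          0.8981     5.484    0.2196  0.005199
  C       -0.004139  0.004139  0.002759  0.002759
  E          0.8939     5.488    0.2224  0.007959
  solve Keq expr → x = 0.00138; check Q = 7.2500e-04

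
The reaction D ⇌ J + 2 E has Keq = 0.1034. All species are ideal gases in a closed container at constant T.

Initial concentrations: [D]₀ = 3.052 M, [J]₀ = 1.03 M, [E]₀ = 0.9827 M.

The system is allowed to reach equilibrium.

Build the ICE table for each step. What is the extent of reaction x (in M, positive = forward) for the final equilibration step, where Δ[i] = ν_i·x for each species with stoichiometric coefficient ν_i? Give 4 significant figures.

Q₀ = 0.3259 vs Keq = 0.1034 ⇒ Q>K, reverse
Step 1:
                   D          J          E
  init         3.052       1.03     0.9827
  Δ           0.1782    -0.1782    -0.3565
  eq            3.23     0.8518     0.6262
  solve Keq expr → x = -0.1782; check Q = 0.1034

x = -0.1782 M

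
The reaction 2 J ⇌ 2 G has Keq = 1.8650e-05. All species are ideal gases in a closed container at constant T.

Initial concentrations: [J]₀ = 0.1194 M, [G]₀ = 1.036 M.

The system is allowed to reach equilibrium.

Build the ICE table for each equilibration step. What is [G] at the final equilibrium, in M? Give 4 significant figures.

[G]_eq = 0.004968 M

Q₀ = 75.29 vs Keq = 1.8650e-05 ⇒ Q>K, reverse
Step 1:
                   J          G
  I           0.1194      1.036
  C            1.031     -1.031
  E             1.15   0.004968
  solve Keq expr → x = -0.5155; check Q = 1.8650e-05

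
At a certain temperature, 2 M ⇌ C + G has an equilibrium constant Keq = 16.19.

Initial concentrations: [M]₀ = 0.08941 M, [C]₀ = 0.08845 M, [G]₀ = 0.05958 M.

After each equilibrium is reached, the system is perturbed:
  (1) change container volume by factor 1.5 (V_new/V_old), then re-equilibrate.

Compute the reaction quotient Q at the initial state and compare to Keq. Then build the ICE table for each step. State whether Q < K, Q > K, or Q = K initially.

Q₀ = 0.6592 vs Keq = 16.19 ⇒ Q<K, forward
Step 1:
                    M           C           G
  Initial     0.08941     0.08845     0.05958
  Change     -0.06338     0.03169     0.03169
  Equil       0.02603      0.1201     0.09127
  solve Keq expr → x = 0.03169; check Q = 16.19
Then change container volume by factor 1.5 (V_new/V_old).
Step 2:
                    M           C           G
  Initial     0.01735     0.08009     0.06085
  Change            0           0           0
  Equil       0.01735     0.08009     0.06085
  solve Keq expr → x = 0; check Q = 16.19

Q₀ = 0.6592; Q < K (proceeds forward)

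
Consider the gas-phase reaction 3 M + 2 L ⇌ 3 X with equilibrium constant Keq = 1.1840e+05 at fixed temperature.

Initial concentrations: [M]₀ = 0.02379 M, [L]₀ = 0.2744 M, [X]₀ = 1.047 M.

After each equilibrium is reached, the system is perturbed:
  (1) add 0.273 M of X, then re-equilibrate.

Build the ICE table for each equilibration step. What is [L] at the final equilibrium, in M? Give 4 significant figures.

[L]_eq = 0.2977 M

Q₀ = 1.1321e+06 vs Keq = 1.1840e+05 ⇒ Q>K, reverse
Step 1:
                    M           L           X
  I           0.02379      0.2744       1.047
  C           0.02375     0.01583    -0.02375
  E           0.04754      0.2902       1.023
  solve Keq expr → x = -0.007916; check Q = 1.1840e+05
Then add 0.273 M of X.
Step 2:
                    M           L           X
  I           0.04754      0.2902       1.296
  C           0.01116    0.007443    -0.01116
  E            0.0587      0.2977       1.285
  solve Keq expr → x = -0.003722; check Q = 1.1840e+05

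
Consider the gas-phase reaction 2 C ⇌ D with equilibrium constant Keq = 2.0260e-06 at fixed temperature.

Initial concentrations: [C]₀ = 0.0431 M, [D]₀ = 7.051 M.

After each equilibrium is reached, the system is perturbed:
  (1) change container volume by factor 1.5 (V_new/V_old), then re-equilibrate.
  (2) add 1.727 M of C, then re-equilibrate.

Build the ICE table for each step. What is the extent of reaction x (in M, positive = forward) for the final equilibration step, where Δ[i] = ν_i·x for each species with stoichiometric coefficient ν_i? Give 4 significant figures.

Q₀ = 3796 vs Keq = 2.0260e-06 ⇒ Q>K, reverse
Step 1:
                  C         D
  init       0.0431     7.051
  Δ            14.1    -7.051
  eq          14.14 4.0532e-04
  solve Keq expr → x = -7.051; check Q = 2.0260e-06
Then change container volume by factor 1.5 (V_new/V_old).
Step 2:
                  C         D
  init         9.43 2.7022e-04
  Δ       1.8013e-04 -9.0065e-05
  eq           9.43 1.8015e-04
  solve Keq expr → x = -9.0065e-05; check Q = 2.0260e-06
Then add 1.727 M of C.
Step 3:
                  C         D
  init        11.16 1.8015e-04
  Δ       -1.4405e-04 7.2023e-05
  eq          11.16 2.5217e-04
  solve Keq expr → x = 7.2023e-05; check Q = 2.0260e-06

x = 7.2023e-05 M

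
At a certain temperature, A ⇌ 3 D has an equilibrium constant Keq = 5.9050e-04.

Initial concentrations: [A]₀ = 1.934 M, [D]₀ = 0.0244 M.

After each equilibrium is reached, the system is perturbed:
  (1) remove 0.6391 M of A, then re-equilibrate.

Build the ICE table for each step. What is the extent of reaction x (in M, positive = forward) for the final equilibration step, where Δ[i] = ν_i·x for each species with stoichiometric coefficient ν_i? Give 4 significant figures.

Q₀ = 7.5113e-06 vs Keq = 5.9050e-04 ⇒ Q<K, forward
Step 1:
                  A         D
  init        1.934    0.0244
  Δ        -0.02655   0.07965
  eq          1.907     0.104
  solve Keq expr → x = 0.02655; check Q = 5.9050e-04
Then remove 0.6391 M of A.
Step 2:
                  A         D
  init        1.268     0.104
  Δ        0.004376  -0.01313
  eq          1.273   0.09092
  solve Keq expr → x = -0.004376; check Q = 5.9050e-04

x = -0.004376 M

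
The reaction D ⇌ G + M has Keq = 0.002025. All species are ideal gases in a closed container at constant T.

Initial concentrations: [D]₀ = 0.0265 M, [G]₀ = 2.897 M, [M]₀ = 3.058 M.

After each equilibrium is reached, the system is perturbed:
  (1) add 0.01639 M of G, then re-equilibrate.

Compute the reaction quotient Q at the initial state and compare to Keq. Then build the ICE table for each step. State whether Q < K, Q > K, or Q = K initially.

Q₀ = 334.3; Q > K (proceeds reverse)

Q₀ = 334.3 vs Keq = 0.002025 ⇒ Q>K, reverse
Step 1:
                   D          G          M
  init        0.0265      2.897      3.058
  Δ            2.866     -2.866     -2.866
  eq           2.893    0.03058     0.1916
  solve Keq expr → x = -2.866; check Q = 0.002025
Then add 0.01639 M of G.
Step 2:
                   D          G          M
  init         2.893    0.04697     0.1916
  Δ          0.01385   -0.01385   -0.01385
  eq           2.907    0.03312     0.1777
  solve Keq expr → x = -0.01385; check Q = 0.002025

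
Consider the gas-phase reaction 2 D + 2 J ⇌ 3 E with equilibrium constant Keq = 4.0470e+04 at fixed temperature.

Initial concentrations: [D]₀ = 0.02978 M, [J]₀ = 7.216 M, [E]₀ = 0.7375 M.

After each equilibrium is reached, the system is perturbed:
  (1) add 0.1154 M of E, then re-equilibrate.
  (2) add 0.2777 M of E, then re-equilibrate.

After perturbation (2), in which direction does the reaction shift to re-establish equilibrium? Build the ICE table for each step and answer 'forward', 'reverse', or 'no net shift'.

Q₀ = 8.686 vs Keq = 4.0470e+04 ⇒ Q<K, forward
Step 1:
                    D           J           E
  init        0.02978       7.216      0.7375
  Δ           -0.0293     -0.0293     0.04395
  eq       4.7781e-04       7.187      0.7815
  solve Keq expr → x = 0.01465; check Q = 4.0470e+04
Then add 0.1154 M of E.
Step 2:
                    D           J           E
  init     4.7781e-04       7.187      0.8969
  Δ        1.0949e-04  1.0949e-04 -1.6423e-04
  eq       5.8730e-04       7.187      0.8967
  solve Keq expr → x = -5.4743e-05; check Q = 4.0470e+04
Then add 0.2777 M of E.
Step 3:
                    D           J           E
  init     5.8730e-04       7.187       1.174
  Δ        2.9244e-04  2.9244e-04 -4.3866e-04
  eq       8.7974e-04       7.187       1.174
  solve Keq expr → x = -1.4622e-04; check Q = 4.0470e+04

Direction: reverse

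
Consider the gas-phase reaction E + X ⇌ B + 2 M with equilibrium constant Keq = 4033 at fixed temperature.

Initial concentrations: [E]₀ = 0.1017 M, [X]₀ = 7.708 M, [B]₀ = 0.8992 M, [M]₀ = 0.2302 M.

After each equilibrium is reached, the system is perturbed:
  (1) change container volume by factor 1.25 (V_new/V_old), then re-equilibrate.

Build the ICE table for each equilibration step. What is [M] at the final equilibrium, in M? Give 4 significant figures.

Q₀ = 0.06079 vs Keq = 4033 ⇒ Q<K, forward
Step 1:
                    E           X           B           M
  init         0.1017       7.708      0.8992      0.2302
  Δ           -0.1017     -0.1017      0.1017      0.2034
  eq       6.1339e-06       7.606       1.001      0.4336
  solve Keq expr → x = 0.1017; check Q = 4033
Then change container volume by factor 1.25 (V_new/V_old).
Step 2:
                    E           X           B           M
  init     4.9072e-06       6.085      0.8007      0.3469
  Δ       -9.8138e-07 -9.8138e-07  9.8138e-07  1.9628e-06
  eq       3.9258e-06       6.085      0.8007      0.3469
  solve Keq expr → x = 9.8138e-07; check Q = 4033

[M]_eq = 0.3469 M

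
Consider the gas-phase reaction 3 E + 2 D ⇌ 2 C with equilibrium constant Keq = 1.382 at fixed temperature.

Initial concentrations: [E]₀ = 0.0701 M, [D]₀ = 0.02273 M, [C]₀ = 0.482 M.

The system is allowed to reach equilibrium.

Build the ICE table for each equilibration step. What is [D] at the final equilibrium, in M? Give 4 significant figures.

Q₀ = 1.3054e+06 vs Keq = 1.382 ⇒ Q>K, reverse
Step 1:
                   E          D          C
  Initial     0.0701    0.02273      0.482
  Change      0.4783     0.3189    -0.3189
  Equil       0.5484     0.3416     0.1631
  solve Keq expr → x = -0.1594; check Q = 1.382

[D]_eq = 0.3416 M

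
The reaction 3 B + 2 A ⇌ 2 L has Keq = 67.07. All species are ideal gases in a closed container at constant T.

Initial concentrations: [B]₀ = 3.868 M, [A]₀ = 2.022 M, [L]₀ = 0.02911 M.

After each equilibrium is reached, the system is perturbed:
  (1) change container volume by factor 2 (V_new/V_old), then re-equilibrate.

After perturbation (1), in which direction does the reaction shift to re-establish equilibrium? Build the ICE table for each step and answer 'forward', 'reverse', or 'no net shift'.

Direction: reverse

Q₀ = 3.5815e-06 vs Keq = 67.07 ⇒ Q<K, forward
Step 1:
                   B          A          L
  init         3.868      2.022    0.02911
  Δ           -2.746     -1.831      1.831
  eq           1.122     0.1912       1.86
  solve Keq expr → x = 0.9154; check Q = 67.07
Then change container volume by factor 2 (V_new/V_old).
Step 2:
                   B          A          L
  init        0.5609    0.09558       0.93
  Δ           0.1276    0.08504   -0.08504
  eq          0.6884     0.1806     0.8449
  solve Keq expr → x = -0.04252; check Q = 67.07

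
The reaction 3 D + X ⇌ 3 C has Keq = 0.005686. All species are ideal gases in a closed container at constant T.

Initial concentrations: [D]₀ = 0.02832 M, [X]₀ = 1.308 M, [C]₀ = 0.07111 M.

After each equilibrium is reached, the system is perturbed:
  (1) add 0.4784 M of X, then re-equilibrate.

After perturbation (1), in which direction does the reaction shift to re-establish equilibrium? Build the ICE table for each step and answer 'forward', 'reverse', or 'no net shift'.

Q₀ = 12.1 vs Keq = 0.005686 ⇒ Q>K, reverse
Step 1:
                    D           X           C
  init        0.02832       1.308     0.07111
  Δ           0.05481     0.01827    -0.05481
  eq          0.08313       1.326      0.0163
  solve Keq expr → x = -0.01827; check Q = 0.005686
Then add 0.4784 M of X.
Step 2:
                    D           X           C
  init        0.08313       1.805      0.0163
  Δ         -0.001447 -4.8222e-04    0.001447
  eq          0.08168       1.804     0.01775
  solve Keq expr → x = 4.8222e-04; check Q = 0.005686

Direction: forward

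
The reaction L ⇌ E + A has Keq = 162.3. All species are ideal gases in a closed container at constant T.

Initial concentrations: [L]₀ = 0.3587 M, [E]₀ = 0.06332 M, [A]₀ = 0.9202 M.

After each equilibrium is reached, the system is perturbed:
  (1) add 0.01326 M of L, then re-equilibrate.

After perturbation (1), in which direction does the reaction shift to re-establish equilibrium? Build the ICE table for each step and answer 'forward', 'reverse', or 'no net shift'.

Q₀ = 0.1624 vs Keq = 162.3 ⇒ Q<K, forward
Step 1:
                    L           E           A
  init         0.3587     0.06332      0.9202
  Δ           -0.3554      0.3554      0.3554
  eq         0.003291      0.4187       1.276
  solve Keq expr → x = 0.3554; check Q = 162.3
Then add 0.01326 M of L.
Step 2:
                    L           E           A
  init        0.01655      0.4187       1.276
  Δ          -0.01312     0.01312     0.01312
  eq         0.003429      0.4319       1.289
  solve Keq expr → x = 0.01312; check Q = 162.3

Direction: forward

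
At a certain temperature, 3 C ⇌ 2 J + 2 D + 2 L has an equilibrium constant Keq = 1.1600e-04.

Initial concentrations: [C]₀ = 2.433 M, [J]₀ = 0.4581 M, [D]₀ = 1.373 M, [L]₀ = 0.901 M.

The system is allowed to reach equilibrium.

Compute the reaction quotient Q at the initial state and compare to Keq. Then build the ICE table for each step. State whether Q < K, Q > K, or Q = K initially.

Q₀ = 0.0223; Q > K (proceeds reverse)

Q₀ = 0.0223 vs Keq = 1.1600e-04 ⇒ Q>K, reverse
Step 1:
                  C         J         D         L
  init        2.433    0.4581     1.373     0.901
  Δ          0.5371   -0.3581   -0.3581   -0.3581
  eq           2.97       0.1     1.015    0.5429
  solve Keq expr → x = -0.179; check Q = 1.1600e-04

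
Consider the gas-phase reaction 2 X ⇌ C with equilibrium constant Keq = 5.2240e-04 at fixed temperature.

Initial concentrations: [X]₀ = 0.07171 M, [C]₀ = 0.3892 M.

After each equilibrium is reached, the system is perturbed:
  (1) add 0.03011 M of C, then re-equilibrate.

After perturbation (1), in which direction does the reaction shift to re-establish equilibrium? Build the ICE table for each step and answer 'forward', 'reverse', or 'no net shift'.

Q₀ = 75.69 vs Keq = 5.2240e-04 ⇒ Q>K, reverse
Step 1:
                    X           C
  init        0.07171      0.3892
  Δ            0.7776     -0.3888
  eq           0.8494  3.7686e-04
  solve Keq expr → x = -0.3888; check Q = 5.2240e-04
Then add 0.03011 M of C.
Step 2:
                    X           C
  init         0.8494     0.03049
  Δ           0.06011    -0.03005
  eq           0.9095  4.3209e-04
  solve Keq expr → x = -0.03005; check Q = 5.2240e-04

Direction: reverse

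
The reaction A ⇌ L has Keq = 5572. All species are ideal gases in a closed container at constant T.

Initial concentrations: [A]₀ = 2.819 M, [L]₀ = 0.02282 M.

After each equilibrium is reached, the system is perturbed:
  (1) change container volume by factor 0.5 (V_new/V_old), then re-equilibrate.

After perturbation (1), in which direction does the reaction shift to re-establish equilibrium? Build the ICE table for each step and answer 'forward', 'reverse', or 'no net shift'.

Direction: no net shift

Q₀ = 0.008095 vs Keq = 5572 ⇒ Q<K, forward
Step 1:
                   A          L
  I            2.819    0.02282
  C           -2.818      2.818
  E       5.0993e-04      2.841
  solve Keq expr → x = 2.818; check Q = 5572
Then change container volume by factor 0.5 (V_new/V_old).
Step 2:
                   A          L
  I          0.00102      5.683
  C                0          0
  E          0.00102      5.683
  solve Keq expr → x = 0; check Q = 5572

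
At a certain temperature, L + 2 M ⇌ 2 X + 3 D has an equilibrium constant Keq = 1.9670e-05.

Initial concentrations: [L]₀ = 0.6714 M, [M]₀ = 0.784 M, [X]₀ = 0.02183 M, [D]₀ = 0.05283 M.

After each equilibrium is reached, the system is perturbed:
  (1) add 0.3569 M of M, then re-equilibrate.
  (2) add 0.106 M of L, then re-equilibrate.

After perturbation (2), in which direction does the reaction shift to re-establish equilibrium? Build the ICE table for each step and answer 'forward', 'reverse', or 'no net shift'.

Q₀ = 1.7027e-07 vs Keq = 1.9670e-05 ⇒ Q<K, forward
Step 1:
                    L           M           X           D
  I            0.6714       0.784     0.02183     0.05283
  C          -0.02173    -0.04346     0.04346     0.06519
  E            0.6497      0.7405     0.06529       0.118
  solve Keq expr → x = 0.02173; check Q = 1.9670e-05
Then add 0.3569 M of M.
Step 2:
                    L           M           X           D
  I            0.6497       1.097     0.06529       0.118
  C         -0.005936    -0.01187     0.01187     0.01781
  E            0.6437       1.086     0.07716      0.1358
  solve Keq expr → x = 0.005936; check Q = 1.9670e-05
Then add 0.106 M of L.
Step 3:
                    L           M           X           D
  I            0.7497       1.086     0.07716      0.1358
  C         -0.001256   -0.002511    0.002511    0.003767
  E            0.7485       1.083     0.07968      0.1396
  solve Keq expr → x = 0.001256; check Q = 1.9670e-05

Direction: forward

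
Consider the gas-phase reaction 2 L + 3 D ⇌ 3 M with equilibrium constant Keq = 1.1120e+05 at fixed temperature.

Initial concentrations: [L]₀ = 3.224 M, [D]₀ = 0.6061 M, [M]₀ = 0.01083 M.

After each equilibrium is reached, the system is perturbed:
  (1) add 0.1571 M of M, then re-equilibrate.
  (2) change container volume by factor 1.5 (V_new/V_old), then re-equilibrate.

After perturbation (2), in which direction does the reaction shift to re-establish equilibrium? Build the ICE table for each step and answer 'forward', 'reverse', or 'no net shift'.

Q₀ = 5.4886e-07 vs Keq = 1.1120e+05 ⇒ Q<K, forward
Step 1:
                    L           D           M
  Initial       3.224      0.6061     0.01083
  Change      -0.3998     -0.5997      0.5997
  Equil         2.824    0.006355      0.6106
  solve Keq expr → x = 0.1999; check Q = 1.1120e+05
Then add 0.1571 M of M.
Step 2:
                    L           D           M
  Initial       2.824    0.006355      0.7677
  Change     0.001078    0.001616   -0.001616
  Equil         2.825    0.007971      0.7661
  solve Keq expr → x = -5.3875e-04; check Q = 1.1120e+05
Then change container volume by factor 1.5 (V_new/V_old).
Step 3:
                    L           D           M
  Initial       1.883    0.005314      0.5107
  Change     0.001083    0.001625   -0.001625
  Equil         1.885    0.006939      0.5091
  solve Keq expr → x = -5.4151e-04; check Q = 1.1120e+05

Direction: reverse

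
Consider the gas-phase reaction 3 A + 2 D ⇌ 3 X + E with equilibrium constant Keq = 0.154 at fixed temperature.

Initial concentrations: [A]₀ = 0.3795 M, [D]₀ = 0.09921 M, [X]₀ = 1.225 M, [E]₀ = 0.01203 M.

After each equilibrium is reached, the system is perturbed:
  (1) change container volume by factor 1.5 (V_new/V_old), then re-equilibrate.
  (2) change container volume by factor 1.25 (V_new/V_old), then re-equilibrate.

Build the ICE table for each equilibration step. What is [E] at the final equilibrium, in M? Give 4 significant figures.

[E]_eq = 2.8337e-05 M

Q₀ = 41.11 vs Keq = 0.154 ⇒ Q>K, reverse
Step 1:
                  A         D         X         E
  I          0.3795   0.09921     1.225   0.01203
  C         0.03579   0.02386  -0.03579  -0.01193
  E          0.4153    0.1231     1.189 9.9339e-05
  solve Keq expr → x = -0.01193; check Q = 0.154
Then change container volume by factor 1.5 (V_new/V_old).
Step 2:
                  A         D         X         E
  I          0.2769   0.08205    0.7928 6.6226e-05
  C       6.5956e-05 4.3971e-05 -6.5956e-05 -2.1985e-05
  E          0.2769   0.08209    0.7927 4.4241e-05
  solve Keq expr → x = -2.1985e-05; check Q = 0.154
Then change container volume by factor 1.25 (V_new/V_old).
Step 3:
                  A         D         X         E
  I          0.2215   0.06567    0.6342 3.5393e-05
  C       2.1166e-05 1.4111e-05 -2.1166e-05 -7.0554e-06
  E          0.2216   0.06569    0.6342 2.8337e-05
  solve Keq expr → x = -7.0554e-06; check Q = 0.154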